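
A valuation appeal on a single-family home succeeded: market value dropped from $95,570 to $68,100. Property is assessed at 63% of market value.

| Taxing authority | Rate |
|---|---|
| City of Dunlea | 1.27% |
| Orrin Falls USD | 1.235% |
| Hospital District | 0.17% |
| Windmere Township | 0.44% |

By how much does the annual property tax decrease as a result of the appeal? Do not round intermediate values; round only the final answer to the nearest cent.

Old assessed value = $95,570 × 0.63 = $60,209.1
New assessed value = $68,100 × 0.63 = $42,903
Combined rate = 0.0127 + 0.01235 + 0.0017 + 0.0044 = 0.03115
Old tax = $60,209.1 × 0.03115 = $1,875.513465
New tax = $42,903 × 0.03115 = $1,336.42845
Reduction = $1,875.513465 − $1,336.42845 = $539.085015

$539.09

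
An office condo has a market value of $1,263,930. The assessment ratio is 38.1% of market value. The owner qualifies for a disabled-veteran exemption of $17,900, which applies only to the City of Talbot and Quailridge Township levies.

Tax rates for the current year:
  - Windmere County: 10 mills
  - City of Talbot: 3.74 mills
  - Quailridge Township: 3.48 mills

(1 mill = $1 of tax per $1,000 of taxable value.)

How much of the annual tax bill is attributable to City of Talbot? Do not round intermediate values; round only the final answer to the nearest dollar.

$1,734

Assessed value = $1,263,930 × 0.381 = $481,557.33
City of Talbot taxable value = $481,557.33 − $17,900 = $463,657.33
City of Talbot levy = $463,657.33 × 0.00374 = $1,734.0784142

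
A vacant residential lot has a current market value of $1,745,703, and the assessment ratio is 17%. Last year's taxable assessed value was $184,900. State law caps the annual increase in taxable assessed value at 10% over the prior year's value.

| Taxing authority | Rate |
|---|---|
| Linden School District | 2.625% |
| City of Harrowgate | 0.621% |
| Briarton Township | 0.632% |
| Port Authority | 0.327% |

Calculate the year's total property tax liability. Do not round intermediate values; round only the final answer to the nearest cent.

Uncapped assessed value = $1,745,703 × 0.17 = $296,769.51
Cap limit = $184,900 × 1.1 = $203,390
Taxable assessed value = min($296,769.51, $203,390) = $203,390 (cap binds)
Linden School District: $203,390 × 0.02625 = $5,338.9875
City of Harrowgate: $203,390 × 0.00621 = $1,263.0519
Briarton Township: $203,390 × 0.00632 = $1,285.4248
Port Authority: $203,390 × 0.00327 = $665.0853
Total = $8,552.5495

$8,552.55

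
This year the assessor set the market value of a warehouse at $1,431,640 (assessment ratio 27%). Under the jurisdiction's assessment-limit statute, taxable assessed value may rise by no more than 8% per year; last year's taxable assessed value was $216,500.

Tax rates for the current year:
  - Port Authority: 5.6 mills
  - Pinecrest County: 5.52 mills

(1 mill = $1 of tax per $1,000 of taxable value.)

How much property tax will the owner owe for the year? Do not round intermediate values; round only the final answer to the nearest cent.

Uncapped assessed value = $1,431,640 × 0.27 = $386,542.8
Cap limit = $216,500 × 1.08 = $233,820
Taxable assessed value = min($386,542.8, $233,820) = $233,820 (cap binds)
Port Authority: $233,820 × 0.0056 = $1,309.392
Pinecrest County: $233,820 × 0.00552 = $1,290.6864
Total = $2,600.0784

$2,600.08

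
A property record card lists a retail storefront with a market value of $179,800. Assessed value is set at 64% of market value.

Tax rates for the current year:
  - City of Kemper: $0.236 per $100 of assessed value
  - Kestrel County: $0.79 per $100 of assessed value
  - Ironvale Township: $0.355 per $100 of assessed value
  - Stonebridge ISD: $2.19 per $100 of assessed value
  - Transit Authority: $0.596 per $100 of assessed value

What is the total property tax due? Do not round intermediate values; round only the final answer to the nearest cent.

$4,795.05

Assessed value = $179,800 × 0.64 = $115,072
City of Kemper: $115,072 × 0.00236 = $271.56992
Kestrel County: $115,072 × 0.0079 = $909.0688
Ironvale Township: $115,072 × 0.00355 = $408.5056
Stonebridge ISD: $115,072 × 0.0219 = $2,520.0768
Transit Authority: $115,072 × 0.00596 = $685.82912
Total = $271.56992 + $909.0688 + $408.5056 + $2,520.0768 + $685.82912 = $4,795.05024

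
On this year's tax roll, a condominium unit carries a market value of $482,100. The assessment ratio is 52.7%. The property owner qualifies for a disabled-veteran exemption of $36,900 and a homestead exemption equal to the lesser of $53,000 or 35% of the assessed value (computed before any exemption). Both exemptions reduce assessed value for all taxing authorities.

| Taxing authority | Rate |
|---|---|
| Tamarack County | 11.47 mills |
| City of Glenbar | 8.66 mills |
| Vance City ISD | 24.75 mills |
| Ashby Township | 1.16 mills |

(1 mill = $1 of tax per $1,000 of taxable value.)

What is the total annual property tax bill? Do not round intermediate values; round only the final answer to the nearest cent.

$7,558.23

Assessed value = $482,100 × 0.527 = $254,066.7
Homestead exemption = min($53,000, 35% × $254,066.7) = min($53,000, $88,923.345) = $53,000 (dollar cap binds)
Taxable value = $254,066.7 − $36,900 − $53,000 = $164,166.7
Tamarack County: $164,166.7 × 0.01147 = $1,882.992049
City of Glenbar: $164,166.7 × 0.00866 = $1,421.683622
Vance City ISD: $164,166.7 × 0.02475 = $4,063.125825
Ashby Township: $164,166.7 × 0.00116 = $190.433372
Total = $7,558.234868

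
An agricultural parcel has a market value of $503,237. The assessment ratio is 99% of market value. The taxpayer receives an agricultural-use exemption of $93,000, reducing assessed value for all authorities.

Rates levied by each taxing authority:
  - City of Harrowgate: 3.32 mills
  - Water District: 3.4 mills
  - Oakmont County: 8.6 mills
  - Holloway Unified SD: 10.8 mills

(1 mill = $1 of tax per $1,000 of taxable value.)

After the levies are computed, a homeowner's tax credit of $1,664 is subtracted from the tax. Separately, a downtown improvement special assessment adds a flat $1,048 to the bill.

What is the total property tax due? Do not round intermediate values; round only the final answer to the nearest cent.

Assessed value = $503,237 × 0.99 = $498,204.63
Taxable value = $498,204.63 − $93,000 = $405,204.63
City of Harrowgate: $405,204.63 × 0.00332 = $1,345.2793716
Water District: $405,204.63 × 0.0034 = $1,377.695742
Oakmont County: $405,204.63 × 0.0086 = $3,484.759818
Holloway Unified SD: $405,204.63 × 0.0108 = $4,376.210004
Levies subtotal = $10,583.9449356
After credit = $10,583.9449356 − $1,664 = $8,919.9449356
Total = $8,919.9449356 + $1,048 = $9,967.9449356

$9,967.94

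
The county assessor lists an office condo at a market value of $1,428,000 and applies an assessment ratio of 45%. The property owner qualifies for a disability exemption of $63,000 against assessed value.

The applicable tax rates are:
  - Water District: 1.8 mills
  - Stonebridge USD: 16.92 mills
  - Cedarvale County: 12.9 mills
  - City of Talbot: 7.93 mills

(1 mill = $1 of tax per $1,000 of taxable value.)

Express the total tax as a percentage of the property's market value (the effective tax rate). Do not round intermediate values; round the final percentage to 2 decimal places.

Assessed value = $1,428,000 × 0.45 = $642,600
Taxable value = $642,600 − $63,000 = $579,600
Water District: $579,600 × 0.0018 = $1,043.28
Stonebridge USD: $579,600 × 0.01692 = $9,806.832
Cedarvale County: $579,600 × 0.0129 = $7,476.84
City of Talbot: $579,600 × 0.00793 = $4,596.228
Total tax = $22,923.18
Effective rate = $22,923.18 ÷ $1,428,000 = 1.61% of market value

1.61%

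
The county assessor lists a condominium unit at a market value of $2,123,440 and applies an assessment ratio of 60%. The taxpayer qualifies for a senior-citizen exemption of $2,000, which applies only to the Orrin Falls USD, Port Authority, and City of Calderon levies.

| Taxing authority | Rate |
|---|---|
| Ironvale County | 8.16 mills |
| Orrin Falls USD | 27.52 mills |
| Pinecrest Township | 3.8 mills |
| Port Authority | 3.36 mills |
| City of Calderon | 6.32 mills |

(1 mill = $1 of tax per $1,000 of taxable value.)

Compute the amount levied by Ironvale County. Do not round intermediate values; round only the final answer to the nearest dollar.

Assessed value = $2,123,440 × 0.6 = $1,274,064
Ironvale County taxable value = $1,274,064 (exemption does not apply)
Ironvale County levy = $1,274,064 × 0.00816 = $10,396.36224

$10,396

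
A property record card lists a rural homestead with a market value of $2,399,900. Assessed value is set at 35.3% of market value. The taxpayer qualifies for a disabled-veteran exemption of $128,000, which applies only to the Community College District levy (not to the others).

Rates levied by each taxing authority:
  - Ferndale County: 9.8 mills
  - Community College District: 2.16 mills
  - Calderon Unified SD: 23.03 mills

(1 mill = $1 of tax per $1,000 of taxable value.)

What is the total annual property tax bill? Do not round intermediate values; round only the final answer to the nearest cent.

$29,365.81

Assessed value = $2,399,900 × 0.353 = $847,164.7
Ferndale County: $847,164.7 × 0.0098 = $8,302.21406
Community College District: ($847,164.7 − $128,000) × 0.00216 = $719,164.7 × 0.00216 = $1,553.395752
Calderon Unified SD: $847,164.7 × 0.02303 = $19,510.203041
Total = $29,365.812853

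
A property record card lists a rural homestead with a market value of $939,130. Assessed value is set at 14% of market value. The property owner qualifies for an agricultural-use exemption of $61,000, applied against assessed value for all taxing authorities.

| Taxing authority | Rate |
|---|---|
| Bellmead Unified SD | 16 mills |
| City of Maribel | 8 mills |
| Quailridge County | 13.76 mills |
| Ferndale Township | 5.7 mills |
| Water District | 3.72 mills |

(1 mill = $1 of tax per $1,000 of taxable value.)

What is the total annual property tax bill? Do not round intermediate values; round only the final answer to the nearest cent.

Assessed value = $939,130 × 0.14 = $131,478.2
Taxable value = $131,478.2 − $61,000 = $70,478.2
Bellmead Unified SD: $70,478.2 × 0.016 = $1,127.6512
City of Maribel: $70,478.2 × 0.008 = $563.8256
Quailridge County: $70,478.2 × 0.01376 = $969.780032
Ferndale Township: $70,478.2 × 0.0057 = $401.72574
Water District: $70,478.2 × 0.00372 = $262.178904
Total = $1,127.6512 + $563.8256 + $969.780032 + $401.72574 + $262.178904 = $3,325.161476

$3,325.16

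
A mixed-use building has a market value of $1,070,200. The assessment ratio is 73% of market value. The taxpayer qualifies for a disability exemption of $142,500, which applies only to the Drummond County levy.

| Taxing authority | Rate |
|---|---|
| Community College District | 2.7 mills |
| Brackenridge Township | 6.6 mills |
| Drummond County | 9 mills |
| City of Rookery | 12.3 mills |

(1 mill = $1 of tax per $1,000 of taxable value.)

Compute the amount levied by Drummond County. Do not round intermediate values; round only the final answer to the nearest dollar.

Assessed value = $1,070,200 × 0.73 = $781,246
Drummond County taxable value = $781,246 − $142,500 = $638,746
Drummond County levy = $638,746 × 0.009 = $5,748.714

$5,749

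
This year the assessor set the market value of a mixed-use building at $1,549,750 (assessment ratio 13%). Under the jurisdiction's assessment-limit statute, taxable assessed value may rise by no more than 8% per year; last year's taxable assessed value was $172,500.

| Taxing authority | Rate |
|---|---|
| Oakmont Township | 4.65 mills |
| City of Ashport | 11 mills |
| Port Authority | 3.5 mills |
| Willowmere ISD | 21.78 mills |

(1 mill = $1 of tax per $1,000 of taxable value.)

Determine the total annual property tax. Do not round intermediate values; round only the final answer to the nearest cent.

$7,625.26

Uncapped assessed value = $1,549,750 × 0.13 = $201,467.5
Cap limit = $172,500 × 1.08 = $186,300
Taxable assessed value = min($201,467.5, $186,300) = $186,300 (cap binds)
Oakmont Township: $186,300 × 0.00465 = $866.295
City of Ashport: $186,300 × 0.011 = $2,049.3
Port Authority: $186,300 × 0.0035 = $652.05
Willowmere ISD: $186,300 × 0.02178 = $4,057.614
Total = $7,625.259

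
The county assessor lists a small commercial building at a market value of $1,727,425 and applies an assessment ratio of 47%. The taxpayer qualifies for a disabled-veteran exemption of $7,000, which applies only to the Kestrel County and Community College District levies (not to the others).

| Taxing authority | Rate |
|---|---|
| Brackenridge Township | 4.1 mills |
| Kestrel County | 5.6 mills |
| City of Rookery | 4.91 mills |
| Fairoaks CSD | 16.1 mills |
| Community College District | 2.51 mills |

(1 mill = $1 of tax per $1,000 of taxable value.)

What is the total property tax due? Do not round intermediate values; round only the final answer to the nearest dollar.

$26,914

Assessed value = $1,727,425 × 0.47 = $811,889.75
Brackenridge Township: $811,889.75 × 0.0041 = $3,328.747975
Kestrel County: ($811,889.75 − $7,000) × 0.0056 = $804,889.75 × 0.0056 = $4,507.3826
City of Rookery: $811,889.75 × 0.00491 = $3,986.3786725
Fairoaks CSD: $811,889.75 × 0.0161 = $13,071.424975
Community College District: ($811,889.75 − $7,000) × 0.00251 = $804,889.75 × 0.00251 = $2,020.2732725
Total = $26,914.207495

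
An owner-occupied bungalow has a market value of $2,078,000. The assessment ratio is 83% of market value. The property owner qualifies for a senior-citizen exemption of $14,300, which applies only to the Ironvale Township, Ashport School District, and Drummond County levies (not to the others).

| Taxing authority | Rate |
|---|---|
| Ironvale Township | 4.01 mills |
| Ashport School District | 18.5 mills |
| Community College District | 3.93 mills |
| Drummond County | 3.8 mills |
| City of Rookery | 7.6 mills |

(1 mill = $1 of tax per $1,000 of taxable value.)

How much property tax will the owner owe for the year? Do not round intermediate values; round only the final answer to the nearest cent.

$64,887.93

Assessed value = $2,078,000 × 0.83 = $1,724,740
Ironvale Township: ($1,724,740 − $14,300) × 0.00401 = $1,710,440 × 0.00401 = $6,858.8644
Ashport School District: ($1,724,740 − $14,300) × 0.0185 = $1,710,440 × 0.0185 = $31,643.14
Community College District: $1,724,740 × 0.00393 = $6,778.2282
Drummond County: ($1,724,740 − $14,300) × 0.0038 = $1,710,440 × 0.0038 = $6,499.672
City of Rookery: $1,724,740 × 0.0076 = $13,108.024
Total = $64,887.9286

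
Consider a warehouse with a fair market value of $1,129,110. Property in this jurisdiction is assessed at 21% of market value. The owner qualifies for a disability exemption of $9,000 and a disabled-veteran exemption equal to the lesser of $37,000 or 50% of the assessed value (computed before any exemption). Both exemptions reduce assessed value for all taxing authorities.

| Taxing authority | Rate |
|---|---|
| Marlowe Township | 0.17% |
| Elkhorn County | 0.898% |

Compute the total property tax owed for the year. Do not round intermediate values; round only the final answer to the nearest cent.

$2,041.09

Assessed value = $1,129,110 × 0.21 = $237,113.1
Disabled-veteran exemption = min($37,000, 50% × $237,113.1) = min($37,000, $118,556.55) = $37,000 (dollar cap binds)
Taxable value = $237,113.1 − $9,000 − $37,000 = $191,113.1
Marlowe Township: $191,113.1 × 0.0017 = $324.89227
Elkhorn County: $191,113.1 × 0.00898 = $1,716.195638
Total = $2,041.087908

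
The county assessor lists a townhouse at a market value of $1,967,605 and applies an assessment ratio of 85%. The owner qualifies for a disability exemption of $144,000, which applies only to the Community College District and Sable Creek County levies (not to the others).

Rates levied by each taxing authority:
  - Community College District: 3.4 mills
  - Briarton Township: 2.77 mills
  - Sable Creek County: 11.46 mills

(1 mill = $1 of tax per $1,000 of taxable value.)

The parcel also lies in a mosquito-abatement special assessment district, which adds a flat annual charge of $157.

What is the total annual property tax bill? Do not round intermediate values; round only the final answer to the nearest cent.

Assessed value = $1,967,605 × 0.85 = $1,672,464.25
Community College District: ($1,672,464.25 − $144,000) × 0.0034 = $1,528,464.25 × 0.0034 = $5,196.77845
Briarton Township: $1,672,464.25 × 0.00277 = $4,632.7259725
Sable Creek County: ($1,672,464.25 − $144,000) × 0.01146 = $1,528,464.25 × 0.01146 = $17,516.200305
Levies subtotal = $27,345.7047275
Total = $27,345.7047275 + $157 = $27,502.7047275

$27,502.70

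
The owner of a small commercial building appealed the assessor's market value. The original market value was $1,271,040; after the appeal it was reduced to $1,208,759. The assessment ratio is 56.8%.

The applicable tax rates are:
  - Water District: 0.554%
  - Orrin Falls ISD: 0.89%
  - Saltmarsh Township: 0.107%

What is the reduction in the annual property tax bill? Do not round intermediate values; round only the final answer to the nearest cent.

Old assessed value = $1,271,040 × 0.568 = $721,950.72
New assessed value = $1,208,759 × 0.568 = $686,575.112
Combined rate = 0.00554 + 0.0089 + 0.00107 = 0.01551
Old tax = $721,950.72 × 0.01551 = $11,197.4556672
New tax = $686,575.112 × 0.01551 = $10,648.77998712
Reduction = $11,197.4556672 − $10,648.77998712 = $548.67568008

$548.68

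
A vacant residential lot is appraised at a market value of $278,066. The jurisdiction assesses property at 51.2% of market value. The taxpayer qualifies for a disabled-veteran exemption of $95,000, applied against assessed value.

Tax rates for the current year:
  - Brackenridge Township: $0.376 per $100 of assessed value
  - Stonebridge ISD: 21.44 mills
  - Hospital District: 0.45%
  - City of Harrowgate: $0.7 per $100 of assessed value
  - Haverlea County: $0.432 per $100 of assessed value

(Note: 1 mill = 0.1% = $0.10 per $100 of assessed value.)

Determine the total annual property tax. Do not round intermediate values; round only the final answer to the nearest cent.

Assessed value = $278,066 × 0.512 = $142,369.792
Taxable value = $142,369.792 − $95,000 = $47,369.792
Brackenridge Township: $47,369.792 × 0.00376 = $178.11041792
Stonebridge ISD: $47,369.792 × 0.02144 = $1,015.60834048
Hospital District: $47,369.792 × 0.0045 = $213.164064
City of Harrowgate: $47,369.792 × 0.007 = $331.588544
Haverlea County: $47,369.792 × 0.00432 = $204.63750144
Total = $1,943.10886784

$1,943.11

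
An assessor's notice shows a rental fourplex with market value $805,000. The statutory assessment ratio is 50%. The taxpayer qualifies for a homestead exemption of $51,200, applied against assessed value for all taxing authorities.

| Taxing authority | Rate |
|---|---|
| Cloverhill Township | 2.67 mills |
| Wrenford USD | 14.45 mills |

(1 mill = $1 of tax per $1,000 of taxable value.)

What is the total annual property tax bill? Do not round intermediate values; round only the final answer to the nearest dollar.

Assessed value = $805,000 × 0.5 = $402,500
Taxable value = $402,500 − $51,200 = $351,300
Cloverhill Township: $351,300 × 0.00267 = $937.971
Wrenford USD: $351,300 × 0.01445 = $5,076.285
Total = $937.971 + $5,076.285 = $6,014.256

$6,014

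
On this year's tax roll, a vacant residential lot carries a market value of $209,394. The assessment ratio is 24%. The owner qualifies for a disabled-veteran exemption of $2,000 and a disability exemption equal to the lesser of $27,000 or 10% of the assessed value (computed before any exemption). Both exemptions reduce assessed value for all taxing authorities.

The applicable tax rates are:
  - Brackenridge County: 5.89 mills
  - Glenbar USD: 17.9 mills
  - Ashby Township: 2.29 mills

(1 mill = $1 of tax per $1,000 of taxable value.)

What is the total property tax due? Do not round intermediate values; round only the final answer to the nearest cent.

Assessed value = $209,394 × 0.24 = $50,254.56
Disability exemption = min($27,000, 10% × $50,254.56) = min($27,000, $5,025.456) = $5,025.456 (percentage binds)
Taxable value = $50,254.56 − $2,000 − $5,025.456 = $43,229.104
Brackenridge County: $43,229.104 × 0.00589 = $254.61942256
Glenbar USD: $43,229.104 × 0.0179 = $773.8009616
Ashby Township: $43,229.104 × 0.00229 = $98.99464816
Total = $1,127.41503232

$1,127.42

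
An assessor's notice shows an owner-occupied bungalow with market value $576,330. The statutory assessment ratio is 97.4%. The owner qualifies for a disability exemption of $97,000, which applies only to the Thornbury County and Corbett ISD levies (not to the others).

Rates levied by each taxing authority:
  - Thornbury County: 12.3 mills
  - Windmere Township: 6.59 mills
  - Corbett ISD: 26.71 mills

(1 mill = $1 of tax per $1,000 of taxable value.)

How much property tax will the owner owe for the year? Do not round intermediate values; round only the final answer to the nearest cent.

$21,813.38

Assessed value = $576,330 × 0.974 = $561,345.42
Thornbury County: ($561,345.42 − $97,000) × 0.0123 = $464,345.42 × 0.0123 = $5,711.448666
Windmere Township: $561,345.42 × 0.00659 = $3,699.2663178
Corbett ISD: ($561,345.42 − $97,000) × 0.02671 = $464,345.42 × 0.02671 = $12,402.6661682
Total = $21,813.381152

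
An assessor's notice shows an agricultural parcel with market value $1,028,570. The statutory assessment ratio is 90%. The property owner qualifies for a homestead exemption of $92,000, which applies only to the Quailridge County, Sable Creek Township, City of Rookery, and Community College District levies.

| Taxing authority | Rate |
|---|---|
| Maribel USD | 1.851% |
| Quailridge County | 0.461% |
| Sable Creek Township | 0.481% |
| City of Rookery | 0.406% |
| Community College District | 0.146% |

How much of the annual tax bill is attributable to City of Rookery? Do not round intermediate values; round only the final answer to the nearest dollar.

$3,385

Assessed value = $1,028,570 × 0.9 = $925,713
City of Rookery taxable value = $925,713 − $92,000 = $833,713
City of Rookery levy = $833,713 × 0.00406 = $3,384.87478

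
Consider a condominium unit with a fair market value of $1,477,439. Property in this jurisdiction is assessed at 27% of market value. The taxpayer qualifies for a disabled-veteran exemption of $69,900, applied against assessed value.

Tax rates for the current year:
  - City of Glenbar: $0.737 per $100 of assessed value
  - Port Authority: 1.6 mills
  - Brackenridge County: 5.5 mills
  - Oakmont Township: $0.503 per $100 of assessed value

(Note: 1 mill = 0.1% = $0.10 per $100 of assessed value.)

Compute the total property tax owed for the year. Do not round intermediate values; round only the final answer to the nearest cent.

Assessed value = $1,477,439 × 0.27 = $398,908.53
Taxable value = $398,908.53 − $69,900 = $329,008.53
City of Glenbar: $329,008.53 × 0.00737 = $2,424.7928661
Port Authority: $329,008.53 × 0.0016 = $526.413648
Brackenridge County: $329,008.53 × 0.0055 = $1,809.546915
Oakmont Township: $329,008.53 × 0.00503 = $1,654.9129059
Total = $6,415.666335

$6,415.67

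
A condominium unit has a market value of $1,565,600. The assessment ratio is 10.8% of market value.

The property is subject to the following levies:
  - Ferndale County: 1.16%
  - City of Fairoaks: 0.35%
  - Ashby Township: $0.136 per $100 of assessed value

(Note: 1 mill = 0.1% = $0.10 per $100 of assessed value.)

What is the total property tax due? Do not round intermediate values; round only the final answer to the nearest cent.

Assessed value = $1,565,600 × 0.108 = $169,084.8
Ferndale County: $169,084.8 × 0.0116 = $1,961.38368
City of Fairoaks: $169,084.8 × 0.0035 = $591.7968
Ashby Township: $169,084.8 × 0.00136 = $229.955328
Total = $2,783.135808

$2,783.14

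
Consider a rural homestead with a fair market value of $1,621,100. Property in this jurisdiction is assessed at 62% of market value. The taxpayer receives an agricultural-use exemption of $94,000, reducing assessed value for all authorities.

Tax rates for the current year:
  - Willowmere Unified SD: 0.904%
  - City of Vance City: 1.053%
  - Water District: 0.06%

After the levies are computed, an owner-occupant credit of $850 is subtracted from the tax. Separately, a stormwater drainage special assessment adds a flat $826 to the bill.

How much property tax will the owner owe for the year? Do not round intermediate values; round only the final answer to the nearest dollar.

$18,353

Assessed value = $1,621,100 × 0.62 = $1,005,082
Taxable value = $1,005,082 − $94,000 = $911,082
Willowmere Unified SD: $911,082 × 0.00904 = $8,236.18128
City of Vance City: $911,082 × 0.01053 = $9,593.69346
Water District: $911,082 × 0.0006 = $546.6492
Levies subtotal = $18,376.52394
After credit = $18,376.52394 − $850 = $17,526.52394
Total = $17,526.52394 + $826 = $18,352.52394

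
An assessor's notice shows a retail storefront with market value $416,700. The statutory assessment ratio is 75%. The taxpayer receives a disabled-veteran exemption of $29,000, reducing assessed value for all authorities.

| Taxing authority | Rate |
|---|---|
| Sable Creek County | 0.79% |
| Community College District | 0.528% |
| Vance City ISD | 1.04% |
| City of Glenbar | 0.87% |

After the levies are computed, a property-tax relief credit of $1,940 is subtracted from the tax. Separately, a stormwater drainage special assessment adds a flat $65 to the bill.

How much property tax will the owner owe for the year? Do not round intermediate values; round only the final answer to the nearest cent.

Assessed value = $416,700 × 0.75 = $312,525
Taxable value = $312,525 − $29,000 = $283,525
Sable Creek County: $283,525 × 0.0079 = $2,239.8475
Community College District: $283,525 × 0.00528 = $1,497.012
Vance City ISD: $283,525 × 0.0104 = $2,948.66
City of Glenbar: $283,525 × 0.0087 = $2,466.6675
Levies subtotal = $9,152.187
After credit = $9,152.187 − $1,940 = $7,212.187
Total = $7,212.187 + $65 = $7,277.187

$7,277.19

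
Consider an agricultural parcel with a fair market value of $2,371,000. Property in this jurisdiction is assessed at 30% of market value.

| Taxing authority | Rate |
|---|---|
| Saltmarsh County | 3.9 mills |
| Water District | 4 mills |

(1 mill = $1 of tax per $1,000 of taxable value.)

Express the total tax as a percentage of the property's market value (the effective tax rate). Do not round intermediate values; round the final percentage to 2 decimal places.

0.24%

Assessed value = $2,371,000 × 0.3 = $711,300
Saltmarsh County: $711,300 × 0.0039 = $2,774.07
Water District: $711,300 × 0.004 = $2,845.2
Total tax = $5,619.27
Effective rate = $5,619.27 ÷ $2,371,000 = 0.24% of market value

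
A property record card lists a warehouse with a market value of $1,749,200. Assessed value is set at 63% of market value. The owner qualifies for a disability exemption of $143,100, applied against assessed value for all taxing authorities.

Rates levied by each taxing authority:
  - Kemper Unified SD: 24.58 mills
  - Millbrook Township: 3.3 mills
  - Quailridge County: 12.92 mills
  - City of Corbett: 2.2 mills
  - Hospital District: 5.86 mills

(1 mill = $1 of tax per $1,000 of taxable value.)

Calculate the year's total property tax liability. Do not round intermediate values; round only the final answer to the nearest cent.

$46,851.66

Assessed value = $1,749,200 × 0.63 = $1,101,996
Taxable value = $1,101,996 − $143,100 = $958,896
Kemper Unified SD: $958,896 × 0.02458 = $23,569.66368
Millbrook Township: $958,896 × 0.0033 = $3,164.3568
Quailridge County: $958,896 × 0.01292 = $12,388.93632
City of Corbett: $958,896 × 0.0022 = $2,109.5712
Hospital District: $958,896 × 0.00586 = $5,619.13056
Total = $23,569.66368 + $3,164.3568 + $12,388.93632 + $2,109.5712 + $5,619.13056 = $46,851.65856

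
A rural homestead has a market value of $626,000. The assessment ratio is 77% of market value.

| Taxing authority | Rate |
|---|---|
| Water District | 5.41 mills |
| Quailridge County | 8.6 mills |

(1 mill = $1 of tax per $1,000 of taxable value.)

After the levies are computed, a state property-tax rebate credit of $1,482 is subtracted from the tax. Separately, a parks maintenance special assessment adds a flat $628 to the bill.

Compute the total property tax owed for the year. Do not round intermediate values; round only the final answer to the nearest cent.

Assessed value = $626,000 × 0.77 = $482,020
Water District: $482,020 × 0.00541 = $2,607.7282
Quailridge County: $482,020 × 0.0086 = $4,145.372
Levies subtotal = $6,753.1002
After credit = $6,753.1002 − $1,482 = $5,271.1002
Total = $5,271.1002 + $628 = $5,899.1002

$5,899.10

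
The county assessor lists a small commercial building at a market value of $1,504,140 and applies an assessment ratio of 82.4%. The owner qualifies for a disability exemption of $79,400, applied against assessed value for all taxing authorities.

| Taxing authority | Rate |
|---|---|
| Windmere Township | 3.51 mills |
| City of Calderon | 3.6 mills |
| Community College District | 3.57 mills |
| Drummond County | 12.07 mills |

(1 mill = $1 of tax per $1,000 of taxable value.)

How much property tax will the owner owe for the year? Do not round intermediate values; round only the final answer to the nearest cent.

$26,390.26

Assessed value = $1,504,140 × 0.824 = $1,239,411.36
Taxable value = $1,239,411.36 − $79,400 = $1,160,011.36
Windmere Township: $1,160,011.36 × 0.00351 = $4,071.6398736
City of Calderon: $1,160,011.36 × 0.0036 = $4,176.040896
Community College District: $1,160,011.36 × 0.00357 = $4,141.2405552
Drummond County: $1,160,011.36 × 0.01207 = $14,001.3371152
Total = $4,071.6398736 + $4,176.040896 + $4,141.2405552 + $14,001.3371152 = $26,390.25844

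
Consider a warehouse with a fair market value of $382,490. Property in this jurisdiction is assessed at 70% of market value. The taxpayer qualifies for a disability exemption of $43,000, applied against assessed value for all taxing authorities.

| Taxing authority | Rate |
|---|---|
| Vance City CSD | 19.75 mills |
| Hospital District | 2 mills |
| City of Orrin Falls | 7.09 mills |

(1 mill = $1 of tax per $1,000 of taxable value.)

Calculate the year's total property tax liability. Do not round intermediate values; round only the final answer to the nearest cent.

$6,481.59

Assessed value = $382,490 × 0.7 = $267,743
Taxable value = $267,743 − $43,000 = $224,743
Vance City CSD: $224,743 × 0.01975 = $4,438.67425
Hospital District: $224,743 × 0.002 = $449.486
City of Orrin Falls: $224,743 × 0.00709 = $1,593.42787
Total = $4,438.67425 + $449.486 + $1,593.42787 = $6,481.58812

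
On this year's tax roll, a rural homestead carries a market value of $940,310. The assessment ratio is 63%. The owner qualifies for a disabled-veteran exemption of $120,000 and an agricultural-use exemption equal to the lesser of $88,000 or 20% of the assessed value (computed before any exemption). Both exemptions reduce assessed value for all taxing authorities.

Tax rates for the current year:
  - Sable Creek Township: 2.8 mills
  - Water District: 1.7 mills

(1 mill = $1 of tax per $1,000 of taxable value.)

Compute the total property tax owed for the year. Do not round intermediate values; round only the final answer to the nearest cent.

$1,729.78

Assessed value = $940,310 × 0.63 = $592,395.3
Agricultural-use exemption = min($88,000, 20% × $592,395.3) = min($88,000, $118,479.06) = $88,000 (dollar cap binds)
Taxable value = $592,395.3 − $120,000 − $88,000 = $384,395.3
Sable Creek Township: $384,395.3 × 0.0028 = $1,076.30684
Water District: $384,395.3 × 0.0017 = $653.47201
Total = $1,729.77885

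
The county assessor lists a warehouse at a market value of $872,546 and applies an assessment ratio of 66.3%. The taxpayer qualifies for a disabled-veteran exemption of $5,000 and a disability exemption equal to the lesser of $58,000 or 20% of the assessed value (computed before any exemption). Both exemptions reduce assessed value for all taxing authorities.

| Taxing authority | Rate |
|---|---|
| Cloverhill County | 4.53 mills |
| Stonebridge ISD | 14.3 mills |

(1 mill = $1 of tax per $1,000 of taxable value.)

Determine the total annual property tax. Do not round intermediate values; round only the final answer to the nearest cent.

$9,706.83

Assessed value = $872,546 × 0.663 = $578,497.998
Disability exemption = min($58,000, 20% × $578,497.998) = min($58,000, $115,699.5996) = $58,000 (dollar cap binds)
Taxable value = $578,497.998 − $5,000 − $58,000 = $515,497.998
Cloverhill County: $515,497.998 × 0.00453 = $2,335.20593094
Stonebridge ISD: $515,497.998 × 0.0143 = $7,371.6213714
Total = $9,706.82730234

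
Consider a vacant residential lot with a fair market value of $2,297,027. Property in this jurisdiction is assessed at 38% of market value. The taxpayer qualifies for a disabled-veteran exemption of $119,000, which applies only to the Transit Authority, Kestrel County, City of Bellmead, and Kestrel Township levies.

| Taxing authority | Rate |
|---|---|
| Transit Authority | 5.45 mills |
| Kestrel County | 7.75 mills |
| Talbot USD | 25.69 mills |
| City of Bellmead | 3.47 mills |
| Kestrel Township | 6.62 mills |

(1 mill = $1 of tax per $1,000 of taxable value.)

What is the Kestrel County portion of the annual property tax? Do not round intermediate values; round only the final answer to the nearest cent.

Assessed value = $2,297,027 × 0.38 = $872,870.26
Kestrel County taxable value = $872,870.26 − $119,000 = $753,870.26
Kestrel County levy = $753,870.26 × 0.00775 = $5,842.494515

$5,842.49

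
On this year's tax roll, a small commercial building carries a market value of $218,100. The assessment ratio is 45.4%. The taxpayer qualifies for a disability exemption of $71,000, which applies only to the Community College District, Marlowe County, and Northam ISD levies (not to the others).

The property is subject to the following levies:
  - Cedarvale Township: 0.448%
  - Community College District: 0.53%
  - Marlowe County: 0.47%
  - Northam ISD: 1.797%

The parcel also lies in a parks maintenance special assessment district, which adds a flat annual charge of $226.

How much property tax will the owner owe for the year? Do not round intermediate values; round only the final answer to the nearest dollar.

$1,453

Assessed value = $218,100 × 0.454 = $99,017.4
Cedarvale Township: $99,017.4 × 0.00448 = $443.597952
Community College District: ($99,017.4 − $71,000) × 0.0053 = $28,017.4 × 0.0053 = $148.49222
Marlowe County: ($99,017.4 − $71,000) × 0.0047 = $28,017.4 × 0.0047 = $131.68178
Northam ISD: ($99,017.4 − $71,000) × 0.01797 = $28,017.4 × 0.01797 = $503.472678
Levies subtotal = $1,227.24463
Total = $1,227.24463 + $226 = $1,453.24463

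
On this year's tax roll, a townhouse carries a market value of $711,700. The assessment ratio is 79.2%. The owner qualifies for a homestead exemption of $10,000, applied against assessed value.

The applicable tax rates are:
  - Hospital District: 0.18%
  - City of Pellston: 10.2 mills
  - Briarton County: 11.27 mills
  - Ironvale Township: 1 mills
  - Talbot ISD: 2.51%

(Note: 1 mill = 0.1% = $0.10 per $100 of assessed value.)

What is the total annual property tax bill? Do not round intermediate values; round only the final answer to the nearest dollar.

$27,335

Assessed value = $711,700 × 0.792 = $563,666.4
Taxable value = $563,666.4 − $10,000 = $553,666.4
Hospital District: $553,666.4 × 0.0018 = $996.59952
City of Pellston: $553,666.4 × 0.0102 = $5,647.39728
Briarton County: $553,666.4 × 0.01127 = $6,239.820328
Ironvale Township: $553,666.4 × 0.001 = $553.6664
Talbot ISD: $553,666.4 × 0.0251 = $13,897.02664
Total = $27,334.510168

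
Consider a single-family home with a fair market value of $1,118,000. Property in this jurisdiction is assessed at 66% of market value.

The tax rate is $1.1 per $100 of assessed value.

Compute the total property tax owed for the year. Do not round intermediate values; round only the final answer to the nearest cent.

Assessed value = $1,118,000 × 0.66 = $737,880
Tax = $737,880 × 0.011 = $8,116.68

$8,116.68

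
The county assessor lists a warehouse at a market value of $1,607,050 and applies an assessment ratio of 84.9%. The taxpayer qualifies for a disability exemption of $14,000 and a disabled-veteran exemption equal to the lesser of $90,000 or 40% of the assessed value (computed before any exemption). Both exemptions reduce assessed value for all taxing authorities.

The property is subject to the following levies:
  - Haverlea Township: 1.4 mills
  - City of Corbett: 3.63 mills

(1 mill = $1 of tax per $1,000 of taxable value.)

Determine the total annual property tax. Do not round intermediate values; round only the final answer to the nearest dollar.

Assessed value = $1,607,050 × 0.849 = $1,364,385.45
Disabled-veteran exemption = min($90,000, 40% × $1,364,385.45) = min($90,000, $545,754.18) = $90,000 (dollar cap binds)
Taxable value = $1,364,385.45 − $14,000 − $90,000 = $1,260,385.45
Haverlea Township: $1,260,385.45 × 0.0014 = $1,764.53963
City of Corbett: $1,260,385.45 × 0.00363 = $4,575.1991835
Total = $6,339.7388135

$6,340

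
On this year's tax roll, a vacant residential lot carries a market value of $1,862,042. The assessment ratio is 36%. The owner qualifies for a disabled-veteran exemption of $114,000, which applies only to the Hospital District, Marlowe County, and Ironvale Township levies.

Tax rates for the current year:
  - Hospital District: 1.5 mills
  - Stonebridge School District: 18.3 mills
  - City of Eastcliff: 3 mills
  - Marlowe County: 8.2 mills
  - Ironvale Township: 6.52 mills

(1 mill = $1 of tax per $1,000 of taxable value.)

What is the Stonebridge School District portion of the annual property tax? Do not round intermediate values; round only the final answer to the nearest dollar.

$12,267

Assessed value = $1,862,042 × 0.36 = $670,335.12
Stonebridge School District taxable value = $670,335.12 (exemption does not apply)
Stonebridge School District levy = $670,335.12 × 0.0183 = $12,267.132696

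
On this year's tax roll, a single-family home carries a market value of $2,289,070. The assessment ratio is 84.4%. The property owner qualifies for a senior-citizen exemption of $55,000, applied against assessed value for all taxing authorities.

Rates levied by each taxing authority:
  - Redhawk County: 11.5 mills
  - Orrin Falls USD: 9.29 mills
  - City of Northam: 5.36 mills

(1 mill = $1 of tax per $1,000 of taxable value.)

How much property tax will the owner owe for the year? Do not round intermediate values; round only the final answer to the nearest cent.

Assessed value = $2,289,070 × 0.844 = $1,931,975.08
Taxable value = $1,931,975.08 − $55,000 = $1,876,975.08
Redhawk County: $1,876,975.08 × 0.0115 = $21,585.21342
Orrin Falls USD: $1,876,975.08 × 0.00929 = $17,437.0984932
City of Northam: $1,876,975.08 × 0.00536 = $10,060.5864288
Total = $21,585.21342 + $17,437.0984932 + $10,060.5864288 = $49,082.898342

$49,082.90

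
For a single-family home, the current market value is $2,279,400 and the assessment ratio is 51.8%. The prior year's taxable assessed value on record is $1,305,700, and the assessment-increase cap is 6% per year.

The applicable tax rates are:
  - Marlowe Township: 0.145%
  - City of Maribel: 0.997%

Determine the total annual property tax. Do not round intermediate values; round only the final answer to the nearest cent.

$13,483.93

Uncapped assessed value = $2,279,400 × 0.518 = $1,180,729.2
Cap limit = $1,305,700 × 1.06 = $1,384,042
Taxable assessed value = min($1,180,729.2, $1,384,042) = $1,180,729.2 (cap does not bind)
Marlowe Township: $1,180,729.2 × 0.00145 = $1,712.05734
City of Maribel: $1,180,729.2 × 0.00997 = $11,771.870124
Total = $13,483.927464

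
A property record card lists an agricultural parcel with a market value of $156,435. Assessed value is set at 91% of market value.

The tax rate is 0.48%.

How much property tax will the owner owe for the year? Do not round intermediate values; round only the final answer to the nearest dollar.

$683

Assessed value = $156,435 × 0.91 = $142,355.85
Tax = $142,355.85 × 0.0048 = $683.30808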